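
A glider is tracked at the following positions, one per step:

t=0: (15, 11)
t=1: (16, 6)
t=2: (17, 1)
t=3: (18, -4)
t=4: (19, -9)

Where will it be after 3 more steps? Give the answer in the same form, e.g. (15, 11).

Constant displacement of (+1, -5) per step.
step 5: (19, -9) + (+1, -5) → (20, -14)
step 6: (20, -14) + (+1, -5) → (21, -19)
step 7: (21, -19) + (+1, -5) → (22, -24)

(22, -24)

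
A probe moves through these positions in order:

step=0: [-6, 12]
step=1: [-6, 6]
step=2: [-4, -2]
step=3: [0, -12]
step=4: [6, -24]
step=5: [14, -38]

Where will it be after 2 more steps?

[36, -72]

First differences are [+0, -6], [+2, -8], [+4, -10], [+6, -12], [+8, -14]; their common second difference is [+2, -2] (constant acceleration).
step 6: [14, -38] + [+10, -16] → [24, -54]
step 7: [24, -54] + [+12, -18] → [36, -72]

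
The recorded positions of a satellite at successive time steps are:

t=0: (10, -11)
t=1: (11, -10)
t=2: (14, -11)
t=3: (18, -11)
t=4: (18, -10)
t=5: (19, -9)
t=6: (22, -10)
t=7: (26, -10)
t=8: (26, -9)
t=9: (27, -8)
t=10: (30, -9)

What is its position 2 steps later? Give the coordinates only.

(34, -8)

The moves between consecutive positions are (+1, +1), (+3, -1), (+4, +0), (+0, +1), (+1, +1), (+3, -1), (+4, +0), (+0, +1), (+1, +1), (+3, -1); they repeat the 4-cycle [(+1, +1), (+3, -1), (+4, +0), (+0, +1)].
step 11: apply (+4, +0) → (34, -9)
step 12: apply (+0, +1) → (34, -8)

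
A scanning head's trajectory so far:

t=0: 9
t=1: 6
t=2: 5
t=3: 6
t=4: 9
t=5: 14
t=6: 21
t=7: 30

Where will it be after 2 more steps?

54

Successive displacements: -3, -1, +1, +3, +5, +7, +9 — each changes by +2.
step 8: 30 + 11 → 41
step 9: 41 + 13 → 54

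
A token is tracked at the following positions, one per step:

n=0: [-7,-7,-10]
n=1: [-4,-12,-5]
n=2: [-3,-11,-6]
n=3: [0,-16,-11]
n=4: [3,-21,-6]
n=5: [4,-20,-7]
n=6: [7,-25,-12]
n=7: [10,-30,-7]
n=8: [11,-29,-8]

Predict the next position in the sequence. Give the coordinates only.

[14,-34,-13]

Step-to-step displacements: [+3,-5,+5], [+1,+1,-1], [+3,-5,-5], [+3,-5,+5], [+1,+1,-1], [+3,-5,-5], [+3,-5,+5], [+1,+1,-1] — a repeating cycle of length 3.
step 9: apply [+3,-5,-5] → [14,-34,-13]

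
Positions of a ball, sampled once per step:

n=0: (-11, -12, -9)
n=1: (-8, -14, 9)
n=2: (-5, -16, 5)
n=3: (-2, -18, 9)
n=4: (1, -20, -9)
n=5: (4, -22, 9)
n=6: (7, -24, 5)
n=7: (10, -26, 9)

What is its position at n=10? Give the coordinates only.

(19, -32, 5)

First: linear, +3 per step → 19 at step 10.
Second: linear, -2 per step → -32 at step 10.
Third: cycles through -9, 9, 5, 9 every 4 steps. Step 10 lands at position 2 of the cycle → 5.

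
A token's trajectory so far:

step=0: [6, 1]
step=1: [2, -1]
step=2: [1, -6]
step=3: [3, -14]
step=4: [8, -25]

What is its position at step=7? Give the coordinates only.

First differences are [-4, -2], [-1, -5], [+2, -8], [+5, -11]; their common second difference is [+3, -3] (constant acceleration).
step 5: [8, -25] + [+8, -14] → [16, -39]
step 6: [16, -39] + [+11, -17] → [27, -56]
step 7: [27, -56] + [+14, -20] → [41, -76]

[41, -76]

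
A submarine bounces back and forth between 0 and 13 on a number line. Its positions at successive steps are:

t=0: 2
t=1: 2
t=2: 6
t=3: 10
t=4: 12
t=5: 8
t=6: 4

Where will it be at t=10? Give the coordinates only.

The value travels 4 per step and bounces off the walls at 0 and 13.
  step 7: 4 → 0
  step 8: 0 → 4
  step 9: 4 → 8
  step 10: 8 → 12

12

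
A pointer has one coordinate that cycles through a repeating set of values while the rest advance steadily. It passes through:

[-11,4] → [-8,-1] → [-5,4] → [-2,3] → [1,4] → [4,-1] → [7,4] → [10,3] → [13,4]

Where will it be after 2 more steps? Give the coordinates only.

[19,4]

First: linear, +3 per step → 19 at step 10.
Second: cycles through 4, -1, 4, 3 every 4 steps. Step 10 lands at position 2 of the cycle → 4.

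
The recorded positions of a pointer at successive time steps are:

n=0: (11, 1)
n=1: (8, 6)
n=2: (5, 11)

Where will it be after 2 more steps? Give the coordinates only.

The position changes by (-3, +5) every step.
step 3: (5, 11) + (-3, +5) → (2, 16)
step 4: (2, 16) + (-3, +5) → (-1, 21)

(-1, 21)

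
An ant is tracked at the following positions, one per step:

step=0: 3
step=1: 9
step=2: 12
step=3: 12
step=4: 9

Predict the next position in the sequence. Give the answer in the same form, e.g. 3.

Taking differences between consecutive positions: +6, +3, +0, -3. These grow by -3 each step.
step 5: 9 − 6 → 3

3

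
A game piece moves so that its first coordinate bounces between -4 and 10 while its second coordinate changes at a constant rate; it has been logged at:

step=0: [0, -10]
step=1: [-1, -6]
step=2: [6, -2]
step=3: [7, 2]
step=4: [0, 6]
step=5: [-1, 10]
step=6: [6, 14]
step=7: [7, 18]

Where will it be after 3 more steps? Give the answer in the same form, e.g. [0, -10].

[6, 30]

The first coordinate reflects between -4 and 10, moving 7 per step.
  step 8: 7 → 0
  step 9: 0 → -1
  step 10: -1 → 6
The second coordinate changes by +4 each step: at step 10 it is 30.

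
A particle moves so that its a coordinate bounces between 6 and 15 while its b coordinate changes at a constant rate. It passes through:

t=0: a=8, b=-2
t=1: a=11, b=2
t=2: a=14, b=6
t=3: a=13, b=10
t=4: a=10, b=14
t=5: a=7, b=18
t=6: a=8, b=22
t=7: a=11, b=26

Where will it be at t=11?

a=7, b=42

The a coordinate reflects between 6 and 15, moving 3 per step.
  step 8: 11 → 14
  step 9: 14 → 13
  step 10: 13 → 10
  step 11: 10 → 7
The b coordinate changes by +4 each step: at step 11 it is 42.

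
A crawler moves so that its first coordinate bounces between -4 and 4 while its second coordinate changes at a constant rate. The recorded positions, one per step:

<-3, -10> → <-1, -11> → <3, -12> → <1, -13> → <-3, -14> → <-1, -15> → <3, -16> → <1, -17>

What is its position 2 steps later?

<-1, -19>

The first coordinate travels 4 per step and bounces off the walls at -4 and 4.
  step 8: 1 → -3
  step 9: -3 → -1
The second coordinate changes by -1 each step: at step 9 it is -19.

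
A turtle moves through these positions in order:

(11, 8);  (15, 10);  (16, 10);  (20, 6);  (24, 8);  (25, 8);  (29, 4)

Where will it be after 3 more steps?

(38, 2)

The moves between consecutive positions are (+4, +2), (+1, +0), (+4, -4), (+4, +2), (+1, +0), (+4, -4); they repeat the 3-cycle [(+4, +2), (+1, +0), (+4, -4)].
step 7: apply (+4, +2) → (33, 6)
step 8: apply (+1, +0) → (34, 6)
step 9: apply (+4, -4) → (38, 2)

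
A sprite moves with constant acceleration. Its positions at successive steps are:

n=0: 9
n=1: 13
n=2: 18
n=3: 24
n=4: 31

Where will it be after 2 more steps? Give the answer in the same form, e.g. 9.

First differences are +4, +5, +6, +7; their common second difference is +1 (constant acceleration).
step 5: 31 + 8 → 39
step 6: 39 + 9 → 48

48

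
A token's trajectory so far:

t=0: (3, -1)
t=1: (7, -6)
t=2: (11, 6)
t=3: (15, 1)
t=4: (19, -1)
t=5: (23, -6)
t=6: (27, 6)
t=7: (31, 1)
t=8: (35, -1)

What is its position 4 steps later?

The first coordinate changes by +4 each step, so at step 12 it is 3 + 12·(4) = 51.
The second coordinate repeats the cycle [-1, -6, 6, 1] with period 4; step 12 mod 4 = 0, giving -1.

(51, -1)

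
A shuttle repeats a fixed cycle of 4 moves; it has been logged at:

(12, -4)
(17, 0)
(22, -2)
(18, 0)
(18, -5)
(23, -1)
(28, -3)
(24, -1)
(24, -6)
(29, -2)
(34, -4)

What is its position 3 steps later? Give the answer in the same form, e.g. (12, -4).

The moves between consecutive positions are (+5, +4), (+5, -2), (-4, +2), (+0, -5), (+5, +4), (+5, -2), (-4, +2), (+0, -5), (+5, +4), (+5, -2); they repeat the 4-cycle [(+5, +4), (+5, -2), (-4, +2), (+0, -5)].
step 11: apply (-4, +2) → (30, -2)
step 12: apply (+0, -5) → (30, -7)
step 13: apply (+5, +4) → (35, -3)

(35, -3)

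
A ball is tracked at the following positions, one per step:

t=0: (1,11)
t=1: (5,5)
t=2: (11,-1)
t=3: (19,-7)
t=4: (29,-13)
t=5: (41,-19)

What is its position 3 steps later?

(89,-37)

First differences are (+4,-6), (+6,-6), (+8,-6), (+10,-6), (+12,-6); their common second difference is (+2,+0) (constant acceleration).
step 6: (41,-19) + (+14,-6) → (55,-25)
step 7: (55,-25) + (+16,-6) → (71,-31)
step 8: (71,-31) + (+18,-6) → (89,-37)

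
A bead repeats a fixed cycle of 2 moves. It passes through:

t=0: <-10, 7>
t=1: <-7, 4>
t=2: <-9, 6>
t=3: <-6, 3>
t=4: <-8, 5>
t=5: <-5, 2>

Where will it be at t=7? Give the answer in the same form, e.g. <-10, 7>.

<-4, 1>

The moves between consecutive positions are <+3, -3>, <-2, +2>, <+3, -3>, <-2, +2>, <+3, -3>; they repeat the 2-cycle [<+3, -3>, <-2, +2>].
step 6: apply <-2, +2> → <-7, 4>
step 7: apply <+3, -3> → <-4, 1>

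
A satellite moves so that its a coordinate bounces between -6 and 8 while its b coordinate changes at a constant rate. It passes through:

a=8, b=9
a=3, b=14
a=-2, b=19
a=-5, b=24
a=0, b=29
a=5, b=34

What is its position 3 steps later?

a=-4, b=49

The a coordinate reflects between -6 and 8, moving 5 per step.
  step 6: 5 → 6
  step 7: 6 → 1
  step 8: 1 → -4
The b coordinate changes by +5 each step: at step 8 it is 49.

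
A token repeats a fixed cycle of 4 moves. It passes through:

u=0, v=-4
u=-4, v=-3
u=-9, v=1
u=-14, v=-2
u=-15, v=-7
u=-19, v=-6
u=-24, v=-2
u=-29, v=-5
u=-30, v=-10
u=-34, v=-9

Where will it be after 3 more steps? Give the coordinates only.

Differencing gives (-4, +1), (-5, +4), (-5, -3), (-1, -5), (-4, +1), (-5, +4), (-5, -3), (-1, -5), (-4, +1). This is the pattern (-4, +1), (-5, +4), (-5, -3), (-1, -5) repeated.
step 10: apply (-5, +4) → u=-39, v=-5
step 11: apply (-5, -3) → u=-44, v=-8
step 12: apply (-1, -5) → u=-45, v=-13

u=-45, v=-13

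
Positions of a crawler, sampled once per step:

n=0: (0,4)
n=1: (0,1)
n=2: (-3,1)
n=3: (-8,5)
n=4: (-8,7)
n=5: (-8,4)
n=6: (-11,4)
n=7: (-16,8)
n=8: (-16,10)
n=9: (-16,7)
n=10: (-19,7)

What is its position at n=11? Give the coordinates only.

Step-to-step displacements: (+0,-3), (-3,+0), (-5,+4), (+0,+2), (+0,-3), (-3,+0), (-5,+4), (+0,+2), (+0,-3), (-3,+0) — a repeating cycle of length 4.
step 11: apply (-5,+4) → (-24,11)

(-24,11)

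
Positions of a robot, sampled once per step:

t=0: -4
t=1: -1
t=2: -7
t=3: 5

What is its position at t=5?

Consecutive displacements +3, -6, +12 scale by a factor of -2 each step.
step 4: 5 − 24 → -19
step 5: -19 + 48 → 29

29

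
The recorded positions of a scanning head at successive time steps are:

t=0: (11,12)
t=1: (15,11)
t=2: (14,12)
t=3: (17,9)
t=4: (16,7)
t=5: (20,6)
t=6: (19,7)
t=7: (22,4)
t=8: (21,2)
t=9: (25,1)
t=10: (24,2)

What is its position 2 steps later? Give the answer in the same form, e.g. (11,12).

The moves between consecutive positions are (+4,-1), (-1,+1), (+3,-3), (-1,-2), (+4,-1), (-1,+1), (+3,-3), (-1,-2), (+4,-1), (-1,+1); they repeat the 4-cycle [(+4,-1), (-1,+1), (+3,-3), (-1,-2)].
step 11: apply (+3,-3) → (27,-1)
step 12: apply (-1,-2) → (26,-3)

(26,-3)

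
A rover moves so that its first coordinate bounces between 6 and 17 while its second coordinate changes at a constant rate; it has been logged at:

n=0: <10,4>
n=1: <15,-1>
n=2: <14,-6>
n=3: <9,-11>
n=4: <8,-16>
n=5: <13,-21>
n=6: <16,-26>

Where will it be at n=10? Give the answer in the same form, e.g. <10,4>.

The first coordinate reflects between 6 and 17, moving 5 per step.
  step 7: 16 → 11
  step 8: 11 → 6
  step 9: 6 → 11
  step 10: 11 → 16
The second coordinate changes by -5 each step: at step 10 it is -46.

<16,-46>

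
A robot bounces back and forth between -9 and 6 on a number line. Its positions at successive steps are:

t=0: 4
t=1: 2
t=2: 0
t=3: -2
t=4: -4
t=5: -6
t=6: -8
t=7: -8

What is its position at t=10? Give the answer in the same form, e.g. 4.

The value reflects between -9 and 6, moving 2 per step.
  step 8: -8 → -6
  step 9: -6 → -4
  step 10: -4 → -2

-2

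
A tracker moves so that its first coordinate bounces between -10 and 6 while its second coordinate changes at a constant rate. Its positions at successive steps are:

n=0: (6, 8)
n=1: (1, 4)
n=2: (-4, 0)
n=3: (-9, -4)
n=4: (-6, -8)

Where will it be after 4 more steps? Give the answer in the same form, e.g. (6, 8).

(-2, -24)

The first coordinate reflects between -10 and 6, moving 5 per step.
  step 5: -6 → -1
  step 6: -1 → 4
  step 7: 4 → 3
  step 8: 3 → -2
The second coordinate changes by -4 each step: at step 8 it is -24.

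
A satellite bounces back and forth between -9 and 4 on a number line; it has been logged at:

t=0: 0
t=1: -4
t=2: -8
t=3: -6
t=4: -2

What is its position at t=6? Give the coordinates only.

2

The value travels 4 per step and bounces off the walls at -9 and 4.
  step 5: -2 → 2
  step 6: 2 → 2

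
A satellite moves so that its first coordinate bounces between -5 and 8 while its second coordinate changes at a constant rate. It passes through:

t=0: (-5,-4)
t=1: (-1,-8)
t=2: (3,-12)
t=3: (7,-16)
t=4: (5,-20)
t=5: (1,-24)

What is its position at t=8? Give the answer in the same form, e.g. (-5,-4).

The first coordinate reflects between -5 and 8, moving 4 per step.
  step 6: 1 → -3
  step 7: -3 → -3
  step 8: -3 → 1
The second coordinate changes by -4 each step: at step 8 it is -36.

(1,-36)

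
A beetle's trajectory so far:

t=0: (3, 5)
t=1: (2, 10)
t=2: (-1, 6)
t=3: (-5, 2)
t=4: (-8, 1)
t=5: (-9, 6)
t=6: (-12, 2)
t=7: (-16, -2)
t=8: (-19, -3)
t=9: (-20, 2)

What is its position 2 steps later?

(-27, -6)

Differencing gives (-1, +5), (-3, -4), (-4, -4), (-3, -1), (-1, +5), (-3, -4), (-4, -4), (-3, -1), (-1, +5). This is the pattern (-1, +5), (-3, -4), (-4, -4), (-3, -1) repeated.
step 10: apply (-3, -4) → (-23, -2)
step 11: apply (-4, -4) → (-27, -6)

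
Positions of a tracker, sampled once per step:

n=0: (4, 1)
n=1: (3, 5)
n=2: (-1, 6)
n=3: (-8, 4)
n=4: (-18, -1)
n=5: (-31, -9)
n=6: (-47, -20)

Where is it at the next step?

First differences are (-1, +4), (-4, +1), (-7, -2), (-10, -5), (-13, -8), (-16, -11); their common second difference is (-3, -3) (constant acceleration).
step 7: (-47, -20) + (-19, -14) → (-66, -34)

(-66, -34)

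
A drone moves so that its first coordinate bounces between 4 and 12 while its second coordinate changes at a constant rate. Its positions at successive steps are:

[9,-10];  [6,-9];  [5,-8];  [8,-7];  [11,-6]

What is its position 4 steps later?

The first coordinate reflects between 4 and 12, moving 3 per step.
  step 5: 11 → 10
  step 6: 10 → 7
  step 7: 7 → 4
  step 8: 4 → 7
The second coordinate changes by +1 each step: at step 8 it is -2.

[7,-2]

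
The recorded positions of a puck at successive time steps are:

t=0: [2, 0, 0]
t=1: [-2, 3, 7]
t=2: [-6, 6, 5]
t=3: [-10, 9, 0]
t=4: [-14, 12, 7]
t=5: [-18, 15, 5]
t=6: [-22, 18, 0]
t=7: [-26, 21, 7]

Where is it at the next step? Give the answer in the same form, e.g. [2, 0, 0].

First: linear, -4 per step → -30 at step 8.
Second: linear, +3 per step → 24 at step 8.
Third: cycles through 0, 7, 5 every 3 steps. Step 8 lands at position 2 of the cycle → 5.

[-30, 24, 5]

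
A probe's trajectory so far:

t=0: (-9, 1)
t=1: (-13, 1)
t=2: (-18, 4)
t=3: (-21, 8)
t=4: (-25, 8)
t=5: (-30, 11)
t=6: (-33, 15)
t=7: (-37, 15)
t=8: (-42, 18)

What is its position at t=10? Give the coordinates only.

Step-to-step displacements: (-4, +0), (-5, +3), (-3, +4), (-4, +0), (-5, +3), (-3, +4), (-4, +0), (-5, +3) — a repeating cycle of length 3.
step 9: apply (-3, +4) → (-45, 22)
step 10: apply (-4, +0) → (-49, 22)

(-49, 22)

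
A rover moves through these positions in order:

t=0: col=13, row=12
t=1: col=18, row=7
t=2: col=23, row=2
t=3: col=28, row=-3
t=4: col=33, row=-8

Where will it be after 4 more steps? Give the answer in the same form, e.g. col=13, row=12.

col=53, row=-28

Each step adds (+5, -5) to the position.
step 5: col=33, row=-8 + (+5, -5) → col=38, row=-13
step 6: col=38, row=-13 + (+5, -5) → col=43, row=-18
step 7: col=43, row=-18 + (+5, -5) → col=48, row=-23
step 8: col=48, row=-23 + (+5, -5) → col=53, row=-28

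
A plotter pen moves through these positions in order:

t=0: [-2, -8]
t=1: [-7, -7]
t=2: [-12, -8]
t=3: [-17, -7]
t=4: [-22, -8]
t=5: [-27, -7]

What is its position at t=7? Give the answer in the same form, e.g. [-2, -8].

First: linear, -5 per step → -37 at step 7.
Second: cycles through -8, -7 every 2 steps. Step 7 lands at position 1 of the cycle → -7.

[-37, -7]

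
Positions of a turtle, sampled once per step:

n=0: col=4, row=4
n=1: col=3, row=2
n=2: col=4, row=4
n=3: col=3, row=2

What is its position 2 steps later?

The jumps are (-1,-2), (+1,+2), (-1,-2) — a geometric progression with ratio -1.
step 4: col=3, row=2 + (+1,+2) → col=4, row=4
step 5: col=4, row=4 + (-1,-2) → col=3, row=2

col=3, row=2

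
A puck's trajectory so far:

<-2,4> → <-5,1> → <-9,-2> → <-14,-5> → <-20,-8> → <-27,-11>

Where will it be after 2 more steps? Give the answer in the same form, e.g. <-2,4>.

First differences are <-3,-3>, <-4,-3>, <-5,-3>, <-6,-3>, <-7,-3>; their common second difference is <-1,+0> (constant acceleration).
step 6: <-27,-11> + <-8,-3> → <-35,-14>
step 7: <-35,-14> + <-9,-3> → <-44,-17>

<-44,-17>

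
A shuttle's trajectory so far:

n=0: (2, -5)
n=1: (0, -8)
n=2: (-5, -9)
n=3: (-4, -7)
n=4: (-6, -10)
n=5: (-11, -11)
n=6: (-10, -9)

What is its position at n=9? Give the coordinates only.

Step-to-step displacements: (-2, -3), (-5, -1), (+1, +2), (-2, -3), (-5, -1), (+1, +2) — a repeating cycle of length 3.
step 7: apply (-2, -3) → (-12, -12)
step 8: apply (-5, -1) → (-17, -13)
step 9: apply (+1, +2) → (-16, -11)

(-16, -11)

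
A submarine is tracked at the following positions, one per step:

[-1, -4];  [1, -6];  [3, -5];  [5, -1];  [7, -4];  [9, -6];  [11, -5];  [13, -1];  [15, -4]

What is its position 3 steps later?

[21, -1]

The first coordinate changes by +2 each step, so at step 11 it is -1 + 11·(2) = 21.
The second coordinate repeats the cycle [-4, -6, -5, -1] with period 4; step 11 mod 4 = 3, giving -1.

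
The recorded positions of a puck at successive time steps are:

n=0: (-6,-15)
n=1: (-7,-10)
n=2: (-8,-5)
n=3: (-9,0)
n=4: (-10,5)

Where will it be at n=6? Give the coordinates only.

(-12,15)

Constant displacement of (-1,+5) per step.
step 5: (-10,5) + (-1,+5) → (-11,10)
step 6: (-11,10) + (-1,+5) → (-12,15)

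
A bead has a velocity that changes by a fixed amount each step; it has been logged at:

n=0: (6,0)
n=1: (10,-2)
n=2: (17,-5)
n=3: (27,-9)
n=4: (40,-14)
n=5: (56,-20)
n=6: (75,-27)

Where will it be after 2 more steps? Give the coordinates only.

(122,-44)

Taking differences between consecutive positions: (+4,-2), (+7,-3), (+10,-4), (+13,-5), (+16,-6), (+19,-7). These grow by (+3,-1) each step.
step 7: (75,-27) + (+22,-8) → (97,-35)
step 8: (97,-35) + (+25,-9) → (122,-44)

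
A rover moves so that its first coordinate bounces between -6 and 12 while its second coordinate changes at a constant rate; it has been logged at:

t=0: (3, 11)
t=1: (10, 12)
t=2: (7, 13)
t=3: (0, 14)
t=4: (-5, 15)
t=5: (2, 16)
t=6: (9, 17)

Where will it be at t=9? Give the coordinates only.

(-6, 20)

The first coordinate travels 7 per step and bounces off the walls at -6 and 12.
  step 7: 9 → 8
  step 8: 8 → 1
  step 9: 1 → -6
The second coordinate changes by +1 each step: at step 9 it is 20.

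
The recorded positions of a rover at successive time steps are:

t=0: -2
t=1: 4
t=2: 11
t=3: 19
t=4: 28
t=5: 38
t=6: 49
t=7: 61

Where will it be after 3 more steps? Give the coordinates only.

Successive displacements: +6, +7, +8, +9, +10, +11, +12 — each changes by +1.
step 8: 61 + 13 → 74
step 9: 74 + 14 → 88
step 10: 88 + 15 → 103

103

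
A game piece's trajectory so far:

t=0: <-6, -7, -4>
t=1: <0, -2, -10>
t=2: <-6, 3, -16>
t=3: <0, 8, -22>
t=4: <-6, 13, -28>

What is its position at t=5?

The first coordinate repeats the cycle [-6, 0] with period 2; step 5 mod 2 = 1, giving 0.
The second coordinate changes by +5 each step, so at step 5 it is -7 + 5·(5) = 18.
The third coordinate changes by -6 each step, so at step 5 it is -4 + 5·(-6) = -34.

<0, 18, -34>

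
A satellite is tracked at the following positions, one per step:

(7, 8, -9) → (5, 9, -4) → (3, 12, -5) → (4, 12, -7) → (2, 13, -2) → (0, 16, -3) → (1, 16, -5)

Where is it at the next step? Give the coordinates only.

Step-to-step displacements: (-2, +1, +5), (-2, +3, -1), (+1, +0, -2), (-2, +1, +5), (-2, +3, -1), (+1, +0, -2) — a repeating cycle of length 3.
step 7: apply (-2, +1, +5) → (-1, 17, 0)

(-1, 17, 0)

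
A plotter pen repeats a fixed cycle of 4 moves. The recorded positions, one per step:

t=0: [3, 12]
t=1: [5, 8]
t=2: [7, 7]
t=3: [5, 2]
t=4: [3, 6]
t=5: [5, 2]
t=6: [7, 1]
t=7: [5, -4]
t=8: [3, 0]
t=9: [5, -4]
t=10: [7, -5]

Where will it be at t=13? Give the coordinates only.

Step-to-step displacements: [+2, -4], [+2, -1], [-2, -5], [-2, +4], [+2, -4], [+2, -1], [-2, -5], [-2, +4], [+2, -4], [+2, -1] — a repeating cycle of length 4.
step 11: apply [-2, -5] → [5, -10]
step 12: apply [-2, +4] → [3, -6]
step 13: apply [+2, -4] → [5, -10]

[5, -10]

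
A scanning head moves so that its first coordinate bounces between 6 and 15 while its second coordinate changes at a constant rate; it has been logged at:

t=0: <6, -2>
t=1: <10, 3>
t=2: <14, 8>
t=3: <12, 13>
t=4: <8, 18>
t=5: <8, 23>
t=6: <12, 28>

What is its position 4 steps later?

<10, 48>

The first coordinate reflects between 6 and 15, moving 4 per step.
  step 7: 12 → 14
  step 8: 14 → 10
  step 9: 10 → 6
  step 10: 6 → 10
The second coordinate changes by +5 each step: at step 10 it is 48.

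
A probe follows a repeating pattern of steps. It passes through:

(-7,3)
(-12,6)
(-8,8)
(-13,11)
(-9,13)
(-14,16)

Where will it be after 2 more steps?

(-15,21)

Step-to-step displacements: (-5,+3), (+4,+2), (-5,+3), (+4,+2), (-5,+3) — a repeating cycle of length 2.
step 6: apply (+4,+2) → (-10,18)
step 7: apply (-5,+3) → (-15,21)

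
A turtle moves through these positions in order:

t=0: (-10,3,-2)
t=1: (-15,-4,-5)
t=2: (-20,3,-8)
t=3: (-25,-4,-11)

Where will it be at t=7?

First: linear, -5 per step → -45 at step 7.
Second: cycles through 3, -4 every 2 steps. Step 7 lands at position 1 of the cycle → -4.
Third: linear, -3 per step → -23 at step 7.

(-45,-4,-23)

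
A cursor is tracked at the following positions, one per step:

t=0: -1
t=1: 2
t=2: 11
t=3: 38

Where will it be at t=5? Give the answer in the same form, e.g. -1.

362

Step-to-step displacements: +3, +9, +27; each is 3× the previous.
step 4: 38 + 81 → 119
step 5: 119 + 243 → 362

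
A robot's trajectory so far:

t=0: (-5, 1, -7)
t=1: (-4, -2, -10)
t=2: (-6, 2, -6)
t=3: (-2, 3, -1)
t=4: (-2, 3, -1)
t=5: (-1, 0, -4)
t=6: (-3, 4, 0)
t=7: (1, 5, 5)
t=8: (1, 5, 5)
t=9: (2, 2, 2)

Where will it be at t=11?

Differencing gives (+1, -3, -3), (-2, +4, +4), (+4, +1, +5), (+0, +0, +0), (+1, -3, -3), (-2, +4, +4), (+4, +1, +5), (+0, +0, +0), (+1, -3, -3). This is the pattern (+1, -3, -3), (-2, +4, +4), (+4, +1, +5), (+0, +0, +0) repeated.
step 10: apply (-2, +4, +4) → (0, 6, 6)
step 11: apply (+4, +1, +5) → (4, 7, 11)

(4, 7, 11)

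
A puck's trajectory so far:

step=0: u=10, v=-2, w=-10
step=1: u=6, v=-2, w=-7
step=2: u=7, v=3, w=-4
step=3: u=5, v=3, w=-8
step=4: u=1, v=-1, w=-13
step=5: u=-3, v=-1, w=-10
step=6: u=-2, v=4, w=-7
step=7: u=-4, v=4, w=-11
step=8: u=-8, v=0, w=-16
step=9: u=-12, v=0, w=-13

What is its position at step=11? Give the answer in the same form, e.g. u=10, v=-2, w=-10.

u=-13, v=5, w=-14

Step-to-step displacements: (-4, +0, +3), (+1, +5, +3), (-2, +0, -4), (-4, -4, -5), (-4, +0, +3), (+1, +5, +3), (-2, +0, -4), (-4, -4, -5), (-4, +0, +3) — a repeating cycle of length 4.
step 10: apply (+1, +5, +3) → u=-11, v=5, w=-10
step 11: apply (-2, +0, -4) → u=-13, v=5, w=-14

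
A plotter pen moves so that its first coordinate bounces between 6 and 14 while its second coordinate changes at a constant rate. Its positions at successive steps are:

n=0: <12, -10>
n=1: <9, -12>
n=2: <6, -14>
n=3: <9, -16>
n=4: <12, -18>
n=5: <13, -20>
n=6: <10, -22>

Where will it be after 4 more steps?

The first coordinate reflects between 6 and 14, moving 3 per step.
  step 7: 10 → 7
  step 8: 7 → 8
  step 9: 8 → 11
  step 10: 11 → 14
The second coordinate changes by -2 each step: at step 10 it is -30.

<14, -30>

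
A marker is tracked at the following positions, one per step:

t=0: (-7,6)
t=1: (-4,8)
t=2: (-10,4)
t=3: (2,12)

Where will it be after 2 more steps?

Consecutive displacements (+3,+2), (-6,-4), (+12,+8) scale by a factor of -2 each step.
step 4: (2,12) + (-24,-16) → (-22,-4)
step 5: (-22,-4) + (+48,+32) → (26,28)

(26,28)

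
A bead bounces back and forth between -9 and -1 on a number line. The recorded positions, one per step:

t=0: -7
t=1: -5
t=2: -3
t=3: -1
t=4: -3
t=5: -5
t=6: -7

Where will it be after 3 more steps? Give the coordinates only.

The value reflects between -9 and -1, moving 2 per step.
  step 7: -7 → -9
  step 8: -9 → -7
  step 9: -7 → -5

-5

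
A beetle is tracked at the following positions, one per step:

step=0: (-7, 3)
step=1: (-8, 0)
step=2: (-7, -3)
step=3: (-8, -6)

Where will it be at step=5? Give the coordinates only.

(-8, -12)

First: cycles through -7, -8 every 2 steps. Step 5 lands at position 1 of the cycle → -8.
Second: linear, -3 per step → -12 at step 5.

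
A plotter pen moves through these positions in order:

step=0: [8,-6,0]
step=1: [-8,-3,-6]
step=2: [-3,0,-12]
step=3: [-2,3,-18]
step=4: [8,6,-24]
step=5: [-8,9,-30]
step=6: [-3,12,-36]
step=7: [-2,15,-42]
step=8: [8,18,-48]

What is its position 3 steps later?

The first coordinate repeats the cycle [8, -8, -3, -2] with period 4; step 11 mod 4 = 3, giving -2.
The second coordinate changes by +3 each step, so at step 11 it is -6 + 11·(3) = 27.
The third coordinate changes by -6 each step, so at step 11 it is 0 + 11·(-6) = -66.

[-2,27,-66]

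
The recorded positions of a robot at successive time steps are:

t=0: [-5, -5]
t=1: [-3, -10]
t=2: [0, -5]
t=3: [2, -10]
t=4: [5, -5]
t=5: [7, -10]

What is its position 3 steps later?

Differencing gives [+2, -5], [+3, +5], [+2, -5], [+3, +5], [+2, -5]. This is the pattern [+2, -5], [+3, +5] repeated.
step 6: apply [+3, +5] → [10, -5]
step 7: apply [+2, -5] → [12, -10]
step 8: apply [+3, +5] → [15, -5]

[15, -5]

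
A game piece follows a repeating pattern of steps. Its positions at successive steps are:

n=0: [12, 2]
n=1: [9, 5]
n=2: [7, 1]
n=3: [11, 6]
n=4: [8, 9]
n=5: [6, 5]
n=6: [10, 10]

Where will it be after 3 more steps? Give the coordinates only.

The moves between consecutive positions are [-3, +3], [-2, -4], [+4, +5], [-3, +3], [-2, -4], [+4, +5]; they repeat the 3-cycle [[-3, +3], [-2, -4], [+4, +5]].
step 7: apply [-3, +3] → [7, 13]
step 8: apply [-2, -4] → [5, 9]
step 9: apply [+4, +5] → [9, 14]

[9, 14]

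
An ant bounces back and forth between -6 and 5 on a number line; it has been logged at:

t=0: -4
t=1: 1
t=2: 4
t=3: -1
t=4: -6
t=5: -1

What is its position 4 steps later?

The value reflects between -6 and 5, moving 5 per step.
  step 6: -1 → 4
  step 7: 4 → 1
  step 8: 1 → -4
  step 9: -4 → -3

-3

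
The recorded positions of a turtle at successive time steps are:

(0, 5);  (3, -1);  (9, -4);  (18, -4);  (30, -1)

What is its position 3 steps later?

(84, 26)

Taking differences between consecutive positions: (+3, -6), (+6, -3), (+9, +0), (+12, +3). These grow by (+3, +3) each step.
step 5: (30, -1) + (+15, +6) → (45, 5)
step 6: (45, 5) + (+18, +9) → (63, 14)
step 7: (63, 14) + (+21, +12) → (84, 26)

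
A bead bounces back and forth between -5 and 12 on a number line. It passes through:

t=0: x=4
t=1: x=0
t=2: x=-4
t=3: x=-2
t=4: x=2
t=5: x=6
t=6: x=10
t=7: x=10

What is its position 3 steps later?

The value travels 4 per step and bounces off the walls at -5 and 12.
  step 8: 10 → 6
  step 9: 6 → 2
  step 10: 2 → -2

x=-2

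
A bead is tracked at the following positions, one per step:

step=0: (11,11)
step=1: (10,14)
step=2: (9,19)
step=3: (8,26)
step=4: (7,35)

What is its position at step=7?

Successive displacements: (-1,+3), (-1,+5), (-1,+7), (-1,+9) — each changes by (+0,+2).
step 5: (7,35) + (-1,+11) → (6,46)
step 6: (6,46) + (-1,+13) → (5,59)
step 7: (5,59) + (-1,+15) → (4,74)

(4,74)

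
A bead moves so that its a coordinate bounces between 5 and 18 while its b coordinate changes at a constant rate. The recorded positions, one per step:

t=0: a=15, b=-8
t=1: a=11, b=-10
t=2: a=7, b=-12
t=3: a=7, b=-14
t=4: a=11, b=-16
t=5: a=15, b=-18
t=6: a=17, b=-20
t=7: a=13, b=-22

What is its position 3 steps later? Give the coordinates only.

The a coordinate reflects between 5 and 18, moving 4 per step.
  step 8: 13 → 9
  step 9: 9 → 5
  step 10: 5 → 9
The b coordinate changes by -2 each step: at step 10 it is -28.

a=9, b=-28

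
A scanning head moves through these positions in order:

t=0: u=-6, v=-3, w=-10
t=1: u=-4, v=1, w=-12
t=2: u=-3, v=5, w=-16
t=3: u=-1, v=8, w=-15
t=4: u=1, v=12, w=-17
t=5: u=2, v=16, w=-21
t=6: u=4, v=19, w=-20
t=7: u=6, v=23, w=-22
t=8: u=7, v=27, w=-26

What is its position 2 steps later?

Step-to-step displacements: (+2,+4,-2), (+1,+4,-4), (+2,+3,+1), (+2,+4,-2), (+1,+4,-4), (+2,+3,+1), (+2,+4,-2), (+1,+4,-4) — a repeating cycle of length 3.
step 9: apply (+2,+3,+1) → u=9, v=30, w=-25
step 10: apply (+2,+4,-2) → u=11, v=34, w=-27

u=11, v=34, w=-27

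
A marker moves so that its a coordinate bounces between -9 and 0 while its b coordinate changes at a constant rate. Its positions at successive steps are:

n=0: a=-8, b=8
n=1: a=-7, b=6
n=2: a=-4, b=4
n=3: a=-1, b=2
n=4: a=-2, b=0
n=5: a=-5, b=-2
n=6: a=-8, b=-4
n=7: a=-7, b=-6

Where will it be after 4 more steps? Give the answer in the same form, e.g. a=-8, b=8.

The a coordinate reflects between -9 and 0, moving 3 per step.
  step 8: -7 → -4
  step 9: -4 → -1
  step 10: -1 → -2
  step 11: -2 → -5
The b coordinate changes by -2 each step: at step 11 it is -14.

a=-5, b=-14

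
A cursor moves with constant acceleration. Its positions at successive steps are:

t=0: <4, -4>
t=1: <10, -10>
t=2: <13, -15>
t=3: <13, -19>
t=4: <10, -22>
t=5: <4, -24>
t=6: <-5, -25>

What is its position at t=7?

<-17, -25>

Taking differences between consecutive positions: <+6, -6>, <+3, -5>, <+0, -4>, <-3, -3>, <-6, -2>, <-9, -1>. These grow by <-3, +1> each step.
step 7: <-5, -25> + <-12, +0> → <-17, -25>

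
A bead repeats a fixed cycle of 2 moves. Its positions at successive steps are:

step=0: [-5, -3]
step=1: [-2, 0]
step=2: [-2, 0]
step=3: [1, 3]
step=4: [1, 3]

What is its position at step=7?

[7, 9]

Step-to-step displacements: [+3, +3], [+0, +0], [+3, +3], [+0, +0] — a repeating cycle of length 2.
step 5: apply [+3, +3] → [4, 6]
step 6: apply [+0, +0] → [4, 6]
step 7: apply [+3, +3] → [7, 9]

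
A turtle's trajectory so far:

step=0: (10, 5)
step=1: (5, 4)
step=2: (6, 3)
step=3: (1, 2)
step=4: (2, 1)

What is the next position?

(-3, 0)

Differencing gives (-5, -1), (+1, -1), (-5, -1), (+1, -1). This is the pattern (-5, -1), (+1, -1) repeated.
step 5: apply (-5, -1) → (-3, 0)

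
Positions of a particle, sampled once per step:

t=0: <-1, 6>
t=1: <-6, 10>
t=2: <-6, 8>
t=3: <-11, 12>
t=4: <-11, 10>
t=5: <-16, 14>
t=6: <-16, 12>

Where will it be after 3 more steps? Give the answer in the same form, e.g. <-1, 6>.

<-26, 18>

Step-to-step displacements: <-5, +4>, <+0, -2>, <-5, +4>, <+0, -2>, <-5, +4>, <+0, -2> — a repeating cycle of length 2.
step 7: apply <-5, +4> → <-21, 16>
step 8: apply <+0, -2> → <-21, 14>
step 9: apply <-5, +4> → <-26, 18>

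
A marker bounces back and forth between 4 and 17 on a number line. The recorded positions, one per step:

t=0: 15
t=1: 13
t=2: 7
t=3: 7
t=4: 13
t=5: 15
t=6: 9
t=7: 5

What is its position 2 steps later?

17

The value travels 6 per step and bounces off the walls at 4 and 17.
  step 8: 5 → 11
  step 9: 11 → 17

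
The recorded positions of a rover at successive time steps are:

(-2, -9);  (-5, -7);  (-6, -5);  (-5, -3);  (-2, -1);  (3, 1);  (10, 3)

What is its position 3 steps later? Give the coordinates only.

(43, 9)

Taking differences between consecutive positions: (-3, +2), (-1, +2), (+1, +2), (+3, +2), (+5, +2), (+7, +2). These grow by (+2, +0) each step.
step 7: (10, 3) + (+9, +2) → (19, 5)
step 8: (19, 5) + (+11, +2) → (30, 7)
step 9: (30, 7) + (+13, +2) → (43, 9)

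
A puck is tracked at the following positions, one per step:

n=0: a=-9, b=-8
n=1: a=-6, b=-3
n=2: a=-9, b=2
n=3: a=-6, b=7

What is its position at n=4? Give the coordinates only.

A: cycles through -9, -6 every 2 steps. Step 4 lands at position 0 of the cycle → -9.
B: linear, +5 per step → 12 at step 4.

a=-9, b=12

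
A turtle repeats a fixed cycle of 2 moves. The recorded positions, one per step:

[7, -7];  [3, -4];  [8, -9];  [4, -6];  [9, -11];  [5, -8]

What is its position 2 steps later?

[6, -10]

Step-to-step displacements: [-4, +3], [+5, -5], [-4, +3], [+5, -5], [-4, +3] — a repeating cycle of length 2.
step 6: apply [+5, -5] → [10, -13]
step 7: apply [-4, +3] → [6, -10]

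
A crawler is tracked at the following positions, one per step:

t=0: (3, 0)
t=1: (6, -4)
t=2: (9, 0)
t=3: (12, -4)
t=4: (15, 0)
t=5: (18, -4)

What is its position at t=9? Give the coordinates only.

First: linear, +3 per step → 30 at step 9.
Second: cycles through 0, -4 every 2 steps. Step 9 lands at position 1 of the cycle → -4.

(30, -4)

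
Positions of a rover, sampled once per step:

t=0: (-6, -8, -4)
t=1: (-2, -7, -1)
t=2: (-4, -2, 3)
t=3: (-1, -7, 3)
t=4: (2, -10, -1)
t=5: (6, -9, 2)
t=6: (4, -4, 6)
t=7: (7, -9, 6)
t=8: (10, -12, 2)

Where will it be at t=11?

Step-to-step displacements: (+4, +1, +3), (-2, +5, +4), (+3, -5, +0), (+3, -3, -4), (+4, +1, +3), (-2, +5, +4), (+3, -5, +0), (+3, -3, -4) — a repeating cycle of length 4.
step 9: apply (+4, +1, +3) → (14, -11, 5)
step 10: apply (-2, +5, +4) → (12, -6, 9)
step 11: apply (+3, -5, +0) → (15, -11, 9)

(15, -11, 9)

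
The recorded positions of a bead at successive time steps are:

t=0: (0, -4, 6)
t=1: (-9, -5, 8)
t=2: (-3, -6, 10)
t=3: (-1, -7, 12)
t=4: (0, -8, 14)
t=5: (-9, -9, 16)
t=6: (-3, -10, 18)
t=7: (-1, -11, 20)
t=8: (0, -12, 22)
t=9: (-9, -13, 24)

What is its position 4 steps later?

(-9, -17, 32)

The first coordinate repeats the cycle [0, -9, -3, -1] with period 4; step 13 mod 4 = 1, giving -9.
The second coordinate changes by -1 each step, so at step 13 it is -4 + 13·(-1) = -17.
The third coordinate changes by +2 each step, so at step 13 it is 6 + 13·(2) = 32.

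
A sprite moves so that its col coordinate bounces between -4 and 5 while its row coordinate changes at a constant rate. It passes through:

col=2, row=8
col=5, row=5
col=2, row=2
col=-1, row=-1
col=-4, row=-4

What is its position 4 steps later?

col=2, row=-16

The col coordinate travels 3 per step and bounces off the walls at -4 and 5.
  step 5: -4 → -1
  step 6: -1 → 2
  step 7: 2 → 5
  step 8: 5 → 2
The row coordinate changes by -3 each step: at step 8 it is -16.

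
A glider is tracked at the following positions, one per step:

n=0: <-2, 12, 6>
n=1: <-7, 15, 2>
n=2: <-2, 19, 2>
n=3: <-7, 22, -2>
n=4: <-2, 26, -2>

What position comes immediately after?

<-7, 29, -6>

The moves between consecutive positions are <-5, +3, -4>, <+5, +4, +0>, <-5, +3, -4>, <+5, +4, +0>; they repeat the 2-cycle [<-5, +3, -4>, <+5, +4, +0>].
step 5: apply <-5, +3, -4> → <-7, 29, -6>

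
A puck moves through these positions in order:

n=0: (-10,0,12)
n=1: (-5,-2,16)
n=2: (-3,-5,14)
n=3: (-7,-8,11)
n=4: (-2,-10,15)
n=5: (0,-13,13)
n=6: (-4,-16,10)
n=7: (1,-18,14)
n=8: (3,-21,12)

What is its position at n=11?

(6,-29,11)

Step-to-step displacements: (+5,-2,+4), (+2,-3,-2), (-4,-3,-3), (+5,-2,+4), (+2,-3,-2), (-4,-3,-3), (+5,-2,+4), (+2,-3,-2) — a repeating cycle of length 3.
step 9: apply (-4,-3,-3) → (-1,-24,9)
step 10: apply (+5,-2,+4) → (4,-26,13)
step 11: apply (+2,-3,-2) → (6,-29,11)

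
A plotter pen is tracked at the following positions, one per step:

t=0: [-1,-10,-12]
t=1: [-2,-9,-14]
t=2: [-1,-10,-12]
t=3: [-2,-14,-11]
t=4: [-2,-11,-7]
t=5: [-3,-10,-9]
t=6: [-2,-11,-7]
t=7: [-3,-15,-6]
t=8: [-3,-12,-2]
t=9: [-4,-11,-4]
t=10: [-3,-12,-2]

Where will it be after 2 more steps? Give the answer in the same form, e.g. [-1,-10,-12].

The moves between consecutive positions are [-1,+1,-2], [+1,-1,+2], [-1,-4,+1], [+0,+3,+4], [-1,+1,-2], [+1,-1,+2], [-1,-4,+1], [+0,+3,+4], [-1,+1,-2], [+1,-1,+2]; they repeat the 4-cycle [[-1,+1,-2], [+1,-1,+2], [-1,-4,+1], [+0,+3,+4]].
step 11: apply [-1,-4,+1] → [-4,-16,-1]
step 12: apply [+0,+3,+4] → [-4,-13,3]

[-4,-13,3]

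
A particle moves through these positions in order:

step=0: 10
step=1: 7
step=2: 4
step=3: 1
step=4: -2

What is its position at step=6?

-8

The position changes by -3 every step.
step 5: -2 − 3 → -5
step 6: -5 − 3 → -8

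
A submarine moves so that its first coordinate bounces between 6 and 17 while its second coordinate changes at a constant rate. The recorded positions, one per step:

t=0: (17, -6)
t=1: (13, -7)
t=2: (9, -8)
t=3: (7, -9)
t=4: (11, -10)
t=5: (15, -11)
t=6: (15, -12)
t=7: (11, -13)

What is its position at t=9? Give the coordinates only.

The first coordinate travels 4 per step and bounces off the walls at 6 and 17.
  step 8: 11 → 7
  step 9: 7 → 9
The second coordinate changes by -1 each step: at step 9 it is -15.

(9, -15)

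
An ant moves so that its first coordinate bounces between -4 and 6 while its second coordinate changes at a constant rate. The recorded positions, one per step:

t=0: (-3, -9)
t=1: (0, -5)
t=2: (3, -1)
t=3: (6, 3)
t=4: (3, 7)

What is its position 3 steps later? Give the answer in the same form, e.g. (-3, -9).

(-2, 19)

The first coordinate travels 3 per step and bounces off the walls at -4 and 6.
  step 5: 3 → 0
  step 6: 0 → -3
  step 7: -3 → -2
The second coordinate changes by +4 each step: at step 7 it is 19.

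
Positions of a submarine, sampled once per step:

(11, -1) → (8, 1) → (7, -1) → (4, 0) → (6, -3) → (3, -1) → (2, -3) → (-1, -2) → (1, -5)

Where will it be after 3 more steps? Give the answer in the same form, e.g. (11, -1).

The moves between consecutive positions are (-3, +2), (-1, -2), (-3, +1), (+2, -3), (-3, +2), (-1, -2), (-3, +1), (+2, -3); they repeat the 4-cycle [(-3, +2), (-1, -2), (-3, +1), (+2, -3)].
step 9: apply (-3, +2) → (-2, -3)
step 10: apply (-1, -2) → (-3, -5)
step 11: apply (-3, +1) → (-6, -4)

(-6, -4)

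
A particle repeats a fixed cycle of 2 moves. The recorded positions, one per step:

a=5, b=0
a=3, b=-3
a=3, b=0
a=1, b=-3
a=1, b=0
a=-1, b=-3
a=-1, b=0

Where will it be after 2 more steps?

The moves between consecutive positions are (-2, -3), (+0, +3), (-2, -3), (+0, +3), (-2, -3), (+0, +3); they repeat the 2-cycle [(-2, -3), (+0, +3)].
step 7: apply (-2, -3) → a=-3, b=-3
step 8: apply (+0, +3) → a=-3, b=0

a=-3, b=0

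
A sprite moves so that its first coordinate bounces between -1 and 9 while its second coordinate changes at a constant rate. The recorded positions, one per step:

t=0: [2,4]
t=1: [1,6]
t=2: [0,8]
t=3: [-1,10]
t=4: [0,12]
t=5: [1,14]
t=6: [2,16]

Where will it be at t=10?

The first coordinate reflects between -1 and 9, moving 1 per step.
  step 7: 2 → 3
  step 8: 3 → 4
  step 9: 4 → 5
  step 10: 5 → 6
The second coordinate changes by +2 each step: at step 10 it is 24.

[6,24]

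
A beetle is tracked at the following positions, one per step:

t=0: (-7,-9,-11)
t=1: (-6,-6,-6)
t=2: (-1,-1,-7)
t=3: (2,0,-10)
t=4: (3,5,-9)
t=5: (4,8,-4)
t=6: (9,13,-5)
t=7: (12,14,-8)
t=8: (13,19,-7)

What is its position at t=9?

The moves between consecutive positions are (+1,+3,+5), (+5,+5,-1), (+3,+1,-3), (+1,+5,+1), (+1,+3,+5), (+5,+5,-1), (+3,+1,-3), (+1,+5,+1); they repeat the 4-cycle [(+1,+3,+5), (+5,+5,-1), (+3,+1,-3), (+1,+5,+1)].
step 9: apply (+1,+3,+5) → (14,22,-2)

(14,22,-2)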